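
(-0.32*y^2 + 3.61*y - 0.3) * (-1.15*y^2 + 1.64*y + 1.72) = 0.368*y^4 - 4.6763*y^3 + 5.715*y^2 + 5.7172*y - 0.516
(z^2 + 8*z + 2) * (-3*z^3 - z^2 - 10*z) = -3*z^5 - 25*z^4 - 24*z^3 - 82*z^2 - 20*z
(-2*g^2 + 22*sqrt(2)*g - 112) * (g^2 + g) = -2*g^4 - 2*g^3 + 22*sqrt(2)*g^3 - 112*g^2 + 22*sqrt(2)*g^2 - 112*g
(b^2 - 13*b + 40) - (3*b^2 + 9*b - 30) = -2*b^2 - 22*b + 70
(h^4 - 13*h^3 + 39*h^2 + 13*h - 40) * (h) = h^5 - 13*h^4 + 39*h^3 + 13*h^2 - 40*h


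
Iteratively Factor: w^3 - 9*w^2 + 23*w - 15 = (w - 3)*(w^2 - 6*w + 5) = (w - 3)*(w - 1)*(w - 5)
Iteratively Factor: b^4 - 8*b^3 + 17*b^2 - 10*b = (b - 2)*(b^3 - 6*b^2 + 5*b) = (b - 5)*(b - 2)*(b^2 - b) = (b - 5)*(b - 2)*(b - 1)*(b)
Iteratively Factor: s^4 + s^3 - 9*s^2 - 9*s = (s + 1)*(s^3 - 9*s) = s*(s + 1)*(s^2 - 9) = s*(s - 3)*(s + 1)*(s + 3)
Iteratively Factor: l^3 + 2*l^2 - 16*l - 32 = (l - 4)*(l^2 + 6*l + 8) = (l - 4)*(l + 4)*(l + 2)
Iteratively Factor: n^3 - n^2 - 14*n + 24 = (n - 3)*(n^2 + 2*n - 8) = (n - 3)*(n - 2)*(n + 4)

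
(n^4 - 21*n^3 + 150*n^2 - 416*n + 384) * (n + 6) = n^5 - 15*n^4 + 24*n^3 + 484*n^2 - 2112*n + 2304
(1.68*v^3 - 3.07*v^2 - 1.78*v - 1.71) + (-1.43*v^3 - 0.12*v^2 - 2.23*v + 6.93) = 0.25*v^3 - 3.19*v^2 - 4.01*v + 5.22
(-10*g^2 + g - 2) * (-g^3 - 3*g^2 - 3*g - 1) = 10*g^5 + 29*g^4 + 29*g^3 + 13*g^2 + 5*g + 2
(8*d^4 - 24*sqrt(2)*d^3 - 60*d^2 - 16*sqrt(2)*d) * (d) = 8*d^5 - 24*sqrt(2)*d^4 - 60*d^3 - 16*sqrt(2)*d^2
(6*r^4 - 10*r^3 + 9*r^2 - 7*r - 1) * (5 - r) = -6*r^5 + 40*r^4 - 59*r^3 + 52*r^2 - 34*r - 5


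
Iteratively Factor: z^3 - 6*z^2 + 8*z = (z - 4)*(z^2 - 2*z) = z*(z - 4)*(z - 2)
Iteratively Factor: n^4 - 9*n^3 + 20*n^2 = (n)*(n^3 - 9*n^2 + 20*n) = n^2*(n^2 - 9*n + 20) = n^2*(n - 5)*(n - 4)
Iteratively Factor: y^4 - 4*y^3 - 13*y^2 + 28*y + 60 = (y - 3)*(y^3 - y^2 - 16*y - 20) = (y - 3)*(y + 2)*(y^2 - 3*y - 10) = (y - 5)*(y - 3)*(y + 2)*(y + 2)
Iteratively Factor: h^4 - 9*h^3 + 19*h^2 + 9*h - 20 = (h - 4)*(h^3 - 5*h^2 - h + 5) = (h - 4)*(h - 1)*(h^2 - 4*h - 5) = (h - 5)*(h - 4)*(h - 1)*(h + 1)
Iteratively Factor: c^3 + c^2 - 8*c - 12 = (c + 2)*(c^2 - c - 6) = (c + 2)^2*(c - 3)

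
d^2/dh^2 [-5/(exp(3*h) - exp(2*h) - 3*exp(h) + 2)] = 5*(-2*(-3*exp(2*h) + 2*exp(h) + 3)^2*exp(h) + (9*exp(2*h) - 4*exp(h) - 3)*(exp(3*h) - exp(2*h) - 3*exp(h) + 2))*exp(h)/(exp(3*h) - exp(2*h) - 3*exp(h) + 2)^3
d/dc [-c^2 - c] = -2*c - 1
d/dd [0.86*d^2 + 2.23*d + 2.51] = 1.72*d + 2.23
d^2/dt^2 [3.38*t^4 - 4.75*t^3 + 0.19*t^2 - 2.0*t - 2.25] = 40.56*t^2 - 28.5*t + 0.38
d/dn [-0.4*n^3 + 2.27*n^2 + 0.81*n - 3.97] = -1.2*n^2 + 4.54*n + 0.81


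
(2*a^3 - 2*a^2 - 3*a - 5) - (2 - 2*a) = 2*a^3 - 2*a^2 - a - 7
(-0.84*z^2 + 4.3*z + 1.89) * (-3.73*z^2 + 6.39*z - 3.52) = 3.1332*z^4 - 21.4066*z^3 + 23.3841*z^2 - 3.0589*z - 6.6528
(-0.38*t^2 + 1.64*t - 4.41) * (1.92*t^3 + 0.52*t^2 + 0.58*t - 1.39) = -0.7296*t^5 + 2.9512*t^4 - 7.8348*t^3 - 0.8138*t^2 - 4.8374*t + 6.1299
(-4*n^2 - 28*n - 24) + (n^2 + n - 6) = -3*n^2 - 27*n - 30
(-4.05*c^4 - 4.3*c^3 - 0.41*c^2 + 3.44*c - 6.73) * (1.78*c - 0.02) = -7.209*c^5 - 7.573*c^4 - 0.6438*c^3 + 6.1314*c^2 - 12.0482*c + 0.1346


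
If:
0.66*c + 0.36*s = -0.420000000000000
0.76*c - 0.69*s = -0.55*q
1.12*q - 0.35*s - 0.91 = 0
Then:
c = -0.61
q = 0.80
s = -0.04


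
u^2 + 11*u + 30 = (u + 5)*(u + 6)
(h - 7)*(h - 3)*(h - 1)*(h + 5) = h^4 - 6*h^3 - 24*h^2 + 134*h - 105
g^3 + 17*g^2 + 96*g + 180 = (g + 5)*(g + 6)^2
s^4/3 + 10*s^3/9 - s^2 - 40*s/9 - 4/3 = (s/3 + 1)*(s - 2)*(s + 1/3)*(s + 2)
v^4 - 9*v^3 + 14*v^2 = v^2*(v - 7)*(v - 2)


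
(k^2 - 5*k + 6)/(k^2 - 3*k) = (k - 2)/k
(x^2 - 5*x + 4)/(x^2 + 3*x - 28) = (x - 1)/(x + 7)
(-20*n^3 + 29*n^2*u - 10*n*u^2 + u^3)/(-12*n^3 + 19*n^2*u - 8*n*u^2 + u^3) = (-5*n + u)/(-3*n + u)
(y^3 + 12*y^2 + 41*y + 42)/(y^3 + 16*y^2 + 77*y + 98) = (y + 3)/(y + 7)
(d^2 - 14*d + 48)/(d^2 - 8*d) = (d - 6)/d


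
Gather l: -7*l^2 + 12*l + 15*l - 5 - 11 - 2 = -7*l^2 + 27*l - 18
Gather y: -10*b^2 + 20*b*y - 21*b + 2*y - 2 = -10*b^2 - 21*b + y*(20*b + 2) - 2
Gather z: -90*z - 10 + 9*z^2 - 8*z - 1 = 9*z^2 - 98*z - 11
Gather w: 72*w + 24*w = 96*w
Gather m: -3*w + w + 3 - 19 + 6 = -2*w - 10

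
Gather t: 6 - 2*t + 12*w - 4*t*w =t*(-4*w - 2) + 12*w + 6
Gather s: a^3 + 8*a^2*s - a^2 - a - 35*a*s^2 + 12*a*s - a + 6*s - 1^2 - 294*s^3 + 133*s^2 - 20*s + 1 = a^3 - a^2 - 2*a - 294*s^3 + s^2*(133 - 35*a) + s*(8*a^2 + 12*a - 14)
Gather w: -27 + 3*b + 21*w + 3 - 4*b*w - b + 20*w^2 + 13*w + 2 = 2*b + 20*w^2 + w*(34 - 4*b) - 22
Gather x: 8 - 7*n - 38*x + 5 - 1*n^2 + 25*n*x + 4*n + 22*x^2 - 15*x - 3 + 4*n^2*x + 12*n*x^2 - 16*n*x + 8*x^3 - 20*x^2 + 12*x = -n^2 - 3*n + 8*x^3 + x^2*(12*n + 2) + x*(4*n^2 + 9*n - 41) + 10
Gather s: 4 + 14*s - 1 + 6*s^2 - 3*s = 6*s^2 + 11*s + 3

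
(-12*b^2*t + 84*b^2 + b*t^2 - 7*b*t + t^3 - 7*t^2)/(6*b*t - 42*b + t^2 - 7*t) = (-12*b^2 + b*t + t^2)/(6*b + t)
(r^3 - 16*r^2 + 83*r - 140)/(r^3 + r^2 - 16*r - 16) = (r^2 - 12*r + 35)/(r^2 + 5*r + 4)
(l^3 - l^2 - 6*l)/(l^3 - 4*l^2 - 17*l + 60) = l*(l + 2)/(l^2 - l - 20)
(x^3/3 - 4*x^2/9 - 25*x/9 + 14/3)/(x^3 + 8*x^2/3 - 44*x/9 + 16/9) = (3*x^3 - 4*x^2 - 25*x + 42)/(9*x^3 + 24*x^2 - 44*x + 16)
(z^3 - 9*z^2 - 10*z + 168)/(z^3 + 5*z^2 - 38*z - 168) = (z - 7)/(z + 7)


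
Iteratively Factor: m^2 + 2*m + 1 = (m + 1)*(m + 1)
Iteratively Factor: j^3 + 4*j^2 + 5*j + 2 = (j + 1)*(j^2 + 3*j + 2) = (j + 1)^2*(j + 2)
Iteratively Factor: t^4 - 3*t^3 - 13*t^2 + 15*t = (t - 1)*(t^3 - 2*t^2 - 15*t) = (t - 1)*(t + 3)*(t^2 - 5*t) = t*(t - 1)*(t + 3)*(t - 5)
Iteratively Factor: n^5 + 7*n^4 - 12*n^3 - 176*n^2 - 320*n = (n + 4)*(n^4 + 3*n^3 - 24*n^2 - 80*n) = (n - 5)*(n + 4)*(n^3 + 8*n^2 + 16*n) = (n - 5)*(n + 4)^2*(n^2 + 4*n) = (n - 5)*(n + 4)^3*(n)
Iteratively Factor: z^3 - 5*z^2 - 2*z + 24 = (z - 3)*(z^2 - 2*z - 8) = (z - 3)*(z + 2)*(z - 4)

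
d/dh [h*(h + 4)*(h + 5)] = 3*h^2 + 18*h + 20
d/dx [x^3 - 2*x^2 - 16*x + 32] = 3*x^2 - 4*x - 16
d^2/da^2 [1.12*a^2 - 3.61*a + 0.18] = 2.24000000000000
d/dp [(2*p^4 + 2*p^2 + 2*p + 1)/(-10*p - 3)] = 4*(-15*p^4 - 6*p^3 - 5*p^2 - 3*p + 1)/(100*p^2 + 60*p + 9)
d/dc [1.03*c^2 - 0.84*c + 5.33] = 2.06*c - 0.84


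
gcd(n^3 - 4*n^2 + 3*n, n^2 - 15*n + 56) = 1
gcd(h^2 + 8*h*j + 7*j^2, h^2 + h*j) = h + j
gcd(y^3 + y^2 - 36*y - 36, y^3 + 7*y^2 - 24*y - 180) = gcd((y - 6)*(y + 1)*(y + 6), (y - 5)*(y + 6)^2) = y + 6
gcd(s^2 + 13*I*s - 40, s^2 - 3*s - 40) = 1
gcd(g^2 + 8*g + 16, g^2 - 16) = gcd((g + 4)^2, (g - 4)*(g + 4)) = g + 4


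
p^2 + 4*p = p*(p + 4)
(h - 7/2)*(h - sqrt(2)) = h^2 - 7*h/2 - sqrt(2)*h + 7*sqrt(2)/2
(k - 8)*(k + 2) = k^2 - 6*k - 16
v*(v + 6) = v^2 + 6*v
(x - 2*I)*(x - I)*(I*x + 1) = I*x^3 + 4*x^2 - 5*I*x - 2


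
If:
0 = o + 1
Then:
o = -1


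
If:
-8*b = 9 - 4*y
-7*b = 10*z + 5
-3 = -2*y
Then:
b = -3/8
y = 3/2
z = -19/80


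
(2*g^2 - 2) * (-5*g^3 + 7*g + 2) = -10*g^5 + 24*g^3 + 4*g^2 - 14*g - 4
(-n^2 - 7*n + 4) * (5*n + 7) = -5*n^3 - 42*n^2 - 29*n + 28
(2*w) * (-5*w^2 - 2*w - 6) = -10*w^3 - 4*w^2 - 12*w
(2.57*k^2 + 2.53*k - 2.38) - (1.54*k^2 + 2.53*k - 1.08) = 1.03*k^2 - 1.3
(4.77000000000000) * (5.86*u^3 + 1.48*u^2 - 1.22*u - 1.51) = 27.9522*u^3 + 7.0596*u^2 - 5.8194*u - 7.2027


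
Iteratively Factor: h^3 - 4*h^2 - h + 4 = (h - 1)*(h^2 - 3*h - 4) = (h - 4)*(h - 1)*(h + 1)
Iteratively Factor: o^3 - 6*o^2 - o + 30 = (o - 3)*(o^2 - 3*o - 10) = (o - 5)*(o - 3)*(o + 2)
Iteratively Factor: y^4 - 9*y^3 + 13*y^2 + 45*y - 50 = (y - 5)*(y^3 - 4*y^2 - 7*y + 10) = (y - 5)^2*(y^2 + y - 2) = (y - 5)^2*(y - 1)*(y + 2)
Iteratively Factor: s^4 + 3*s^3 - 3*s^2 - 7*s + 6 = (s - 1)*(s^3 + 4*s^2 + s - 6) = (s - 1)^2*(s^2 + 5*s + 6) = (s - 1)^2*(s + 2)*(s + 3)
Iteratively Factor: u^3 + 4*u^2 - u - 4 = (u + 1)*(u^2 + 3*u - 4) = (u - 1)*(u + 1)*(u + 4)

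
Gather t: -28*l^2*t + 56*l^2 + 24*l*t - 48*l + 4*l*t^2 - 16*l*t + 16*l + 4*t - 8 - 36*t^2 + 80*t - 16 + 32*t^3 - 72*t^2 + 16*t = 56*l^2 - 32*l + 32*t^3 + t^2*(4*l - 108) + t*(-28*l^2 + 8*l + 100) - 24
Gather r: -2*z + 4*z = 2*z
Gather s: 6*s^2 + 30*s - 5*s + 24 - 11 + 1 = 6*s^2 + 25*s + 14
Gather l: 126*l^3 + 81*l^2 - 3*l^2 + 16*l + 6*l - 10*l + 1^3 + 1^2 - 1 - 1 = 126*l^3 + 78*l^2 + 12*l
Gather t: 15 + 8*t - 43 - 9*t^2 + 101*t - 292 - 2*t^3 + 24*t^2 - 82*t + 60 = -2*t^3 + 15*t^2 + 27*t - 260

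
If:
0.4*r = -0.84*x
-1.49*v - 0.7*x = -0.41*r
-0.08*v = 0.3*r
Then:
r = 0.00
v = 0.00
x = 0.00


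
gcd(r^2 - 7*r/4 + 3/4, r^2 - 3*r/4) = r - 3/4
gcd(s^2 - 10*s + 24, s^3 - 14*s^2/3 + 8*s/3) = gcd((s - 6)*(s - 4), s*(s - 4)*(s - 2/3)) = s - 4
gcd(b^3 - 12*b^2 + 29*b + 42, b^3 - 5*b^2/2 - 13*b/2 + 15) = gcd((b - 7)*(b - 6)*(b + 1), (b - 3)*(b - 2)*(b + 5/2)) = 1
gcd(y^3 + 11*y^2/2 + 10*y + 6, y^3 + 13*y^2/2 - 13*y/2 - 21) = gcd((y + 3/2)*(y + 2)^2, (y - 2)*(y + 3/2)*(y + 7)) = y + 3/2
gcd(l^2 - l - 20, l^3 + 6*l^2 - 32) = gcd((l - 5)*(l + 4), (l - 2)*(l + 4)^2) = l + 4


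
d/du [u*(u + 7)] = 2*u + 7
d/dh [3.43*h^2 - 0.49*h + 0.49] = 6.86*h - 0.49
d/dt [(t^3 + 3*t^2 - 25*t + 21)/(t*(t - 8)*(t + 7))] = 2*(-2*t^2 - 3*t + 12)/(t^2*(t^2 - 16*t + 64))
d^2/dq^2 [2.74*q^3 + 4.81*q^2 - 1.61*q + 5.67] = 16.44*q + 9.62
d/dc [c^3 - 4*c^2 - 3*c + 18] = 3*c^2 - 8*c - 3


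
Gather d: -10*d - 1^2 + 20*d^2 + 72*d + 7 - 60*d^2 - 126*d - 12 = -40*d^2 - 64*d - 6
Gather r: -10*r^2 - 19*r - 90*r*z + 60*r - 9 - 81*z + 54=-10*r^2 + r*(41 - 90*z) - 81*z + 45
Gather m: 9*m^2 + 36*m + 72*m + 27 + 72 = 9*m^2 + 108*m + 99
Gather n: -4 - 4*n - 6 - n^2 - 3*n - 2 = -n^2 - 7*n - 12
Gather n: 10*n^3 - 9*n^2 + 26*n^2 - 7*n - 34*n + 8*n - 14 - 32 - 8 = 10*n^3 + 17*n^2 - 33*n - 54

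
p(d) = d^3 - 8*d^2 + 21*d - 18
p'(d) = 3*d^2 - 16*d + 21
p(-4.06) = -302.05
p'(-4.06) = 135.41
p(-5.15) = -474.92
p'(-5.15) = 182.97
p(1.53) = -1.02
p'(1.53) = 3.54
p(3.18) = 0.04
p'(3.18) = 0.46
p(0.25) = -13.23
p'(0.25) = 17.19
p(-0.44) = -28.87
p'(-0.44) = 28.62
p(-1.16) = -54.69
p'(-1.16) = 43.60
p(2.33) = 0.15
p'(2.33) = 0.01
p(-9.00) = -1584.00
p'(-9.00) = 408.00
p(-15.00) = -5508.00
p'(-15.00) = 936.00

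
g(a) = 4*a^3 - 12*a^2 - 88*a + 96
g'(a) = 12*a^2 - 24*a - 88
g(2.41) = -129.79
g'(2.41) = -76.14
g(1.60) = -59.14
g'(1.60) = -95.68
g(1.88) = -85.27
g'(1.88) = -90.71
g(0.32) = 66.74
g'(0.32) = -94.45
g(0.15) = 82.54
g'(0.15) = -91.33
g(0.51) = 48.53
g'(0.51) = -97.12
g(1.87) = -84.37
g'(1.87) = -90.92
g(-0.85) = 159.67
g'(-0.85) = -58.93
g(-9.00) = -3000.00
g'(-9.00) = 1100.00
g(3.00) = -168.00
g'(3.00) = -52.00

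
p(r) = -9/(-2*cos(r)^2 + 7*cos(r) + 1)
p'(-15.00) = 1.96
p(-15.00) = 1.64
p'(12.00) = 0.58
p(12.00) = -1.64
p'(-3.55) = -0.75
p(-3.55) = 1.27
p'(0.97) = -1.89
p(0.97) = -2.08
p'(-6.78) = 0.48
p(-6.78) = -1.60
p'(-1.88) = 40.72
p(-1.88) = 6.84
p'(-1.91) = 29.41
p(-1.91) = 5.80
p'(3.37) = 0.37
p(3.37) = 1.17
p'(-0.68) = 0.80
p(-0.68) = -1.72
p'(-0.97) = 1.89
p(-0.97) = -2.08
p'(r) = -9*(-4*sin(r)*cos(r) + 7*sin(r))/(-2*cos(r)^2 + 7*cos(r) + 1)^2 = 9*(4*cos(r) - 7)*sin(r)/(7*cos(r) - cos(2*r))^2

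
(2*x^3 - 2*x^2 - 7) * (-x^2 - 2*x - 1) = -2*x^5 - 2*x^4 + 2*x^3 + 9*x^2 + 14*x + 7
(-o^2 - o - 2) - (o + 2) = -o^2 - 2*o - 4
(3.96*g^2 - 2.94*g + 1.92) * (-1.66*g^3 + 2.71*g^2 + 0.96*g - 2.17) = -6.5736*g^5 + 15.612*g^4 - 7.353*g^3 - 6.2124*g^2 + 8.223*g - 4.1664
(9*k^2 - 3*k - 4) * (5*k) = 45*k^3 - 15*k^2 - 20*k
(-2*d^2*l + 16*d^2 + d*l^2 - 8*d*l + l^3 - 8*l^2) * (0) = 0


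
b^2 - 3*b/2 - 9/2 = (b - 3)*(b + 3/2)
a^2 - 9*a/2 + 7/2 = (a - 7/2)*(a - 1)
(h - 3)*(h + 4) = h^2 + h - 12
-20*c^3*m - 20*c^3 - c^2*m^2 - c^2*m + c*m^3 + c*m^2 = (-5*c + m)*(4*c + m)*(c*m + c)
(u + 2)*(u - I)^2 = u^3 + 2*u^2 - 2*I*u^2 - u - 4*I*u - 2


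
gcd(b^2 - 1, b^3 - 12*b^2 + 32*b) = 1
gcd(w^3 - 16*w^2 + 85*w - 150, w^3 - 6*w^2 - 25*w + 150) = w^2 - 11*w + 30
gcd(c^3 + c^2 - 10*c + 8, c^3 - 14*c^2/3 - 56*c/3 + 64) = c + 4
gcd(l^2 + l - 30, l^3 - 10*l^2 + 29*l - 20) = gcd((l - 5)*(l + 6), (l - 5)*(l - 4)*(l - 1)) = l - 5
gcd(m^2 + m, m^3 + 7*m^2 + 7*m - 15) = 1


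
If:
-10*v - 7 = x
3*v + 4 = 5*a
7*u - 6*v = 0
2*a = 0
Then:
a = 0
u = -8/7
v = -4/3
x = 19/3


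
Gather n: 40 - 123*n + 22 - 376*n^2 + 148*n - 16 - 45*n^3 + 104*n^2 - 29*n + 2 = -45*n^3 - 272*n^2 - 4*n + 48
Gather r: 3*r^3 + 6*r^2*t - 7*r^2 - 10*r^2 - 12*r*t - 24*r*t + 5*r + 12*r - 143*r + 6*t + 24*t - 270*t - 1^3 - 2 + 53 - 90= 3*r^3 + r^2*(6*t - 17) + r*(-36*t - 126) - 240*t - 40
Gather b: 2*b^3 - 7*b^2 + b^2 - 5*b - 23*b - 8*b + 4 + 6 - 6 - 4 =2*b^3 - 6*b^2 - 36*b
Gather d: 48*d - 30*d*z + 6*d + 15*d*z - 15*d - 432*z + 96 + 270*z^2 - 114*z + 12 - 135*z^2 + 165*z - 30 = d*(39 - 15*z) + 135*z^2 - 381*z + 78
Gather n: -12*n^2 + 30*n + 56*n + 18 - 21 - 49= -12*n^2 + 86*n - 52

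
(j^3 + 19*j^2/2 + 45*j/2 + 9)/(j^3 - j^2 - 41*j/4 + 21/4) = 2*(2*j^2 + 13*j + 6)/(4*j^2 - 16*j + 7)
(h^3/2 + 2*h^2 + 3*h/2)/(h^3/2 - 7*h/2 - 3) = h*(h + 3)/(h^2 - h - 6)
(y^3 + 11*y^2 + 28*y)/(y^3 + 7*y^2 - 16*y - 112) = y/(y - 4)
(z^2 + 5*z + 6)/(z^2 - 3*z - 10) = (z + 3)/(z - 5)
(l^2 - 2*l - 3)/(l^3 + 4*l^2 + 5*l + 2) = (l - 3)/(l^2 + 3*l + 2)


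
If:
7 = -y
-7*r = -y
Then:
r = -1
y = -7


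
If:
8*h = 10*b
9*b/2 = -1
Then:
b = -2/9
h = -5/18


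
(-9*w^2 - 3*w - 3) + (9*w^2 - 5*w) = -8*w - 3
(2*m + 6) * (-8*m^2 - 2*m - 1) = -16*m^3 - 52*m^2 - 14*m - 6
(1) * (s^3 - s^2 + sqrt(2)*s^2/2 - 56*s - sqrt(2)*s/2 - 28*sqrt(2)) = s^3 - s^2 + sqrt(2)*s^2/2 - 56*s - sqrt(2)*s/2 - 28*sqrt(2)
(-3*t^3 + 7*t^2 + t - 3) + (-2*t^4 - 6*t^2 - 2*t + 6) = -2*t^4 - 3*t^3 + t^2 - t + 3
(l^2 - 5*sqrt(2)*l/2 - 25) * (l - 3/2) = l^3 - 5*sqrt(2)*l^2/2 - 3*l^2/2 - 25*l + 15*sqrt(2)*l/4 + 75/2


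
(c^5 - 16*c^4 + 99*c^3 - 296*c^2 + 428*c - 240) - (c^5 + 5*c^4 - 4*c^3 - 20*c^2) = -21*c^4 + 103*c^3 - 276*c^2 + 428*c - 240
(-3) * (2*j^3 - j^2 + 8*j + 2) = -6*j^3 + 3*j^2 - 24*j - 6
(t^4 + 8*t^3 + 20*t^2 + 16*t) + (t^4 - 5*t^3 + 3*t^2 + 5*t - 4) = 2*t^4 + 3*t^3 + 23*t^2 + 21*t - 4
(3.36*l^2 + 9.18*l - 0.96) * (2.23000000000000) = 7.4928*l^2 + 20.4714*l - 2.1408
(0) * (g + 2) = 0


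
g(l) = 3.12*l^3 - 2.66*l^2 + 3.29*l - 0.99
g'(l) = 9.36*l^2 - 5.32*l + 3.29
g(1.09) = 3.48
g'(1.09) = 8.61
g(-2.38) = -65.95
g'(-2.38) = 68.97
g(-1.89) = -37.77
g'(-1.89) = 46.78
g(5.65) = 495.41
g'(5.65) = 272.03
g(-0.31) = -2.36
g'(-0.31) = 5.84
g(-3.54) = -184.38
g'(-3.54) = 139.42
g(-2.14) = -50.79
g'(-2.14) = 57.54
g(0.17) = -0.49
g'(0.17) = 2.66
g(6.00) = 596.91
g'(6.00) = 308.33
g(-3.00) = -119.04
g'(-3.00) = 103.49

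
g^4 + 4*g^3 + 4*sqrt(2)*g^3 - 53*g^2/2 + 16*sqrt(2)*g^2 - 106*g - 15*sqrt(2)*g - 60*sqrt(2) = (g + 4)*(g - 5*sqrt(2)/2)*(g + sqrt(2)/2)*(g + 6*sqrt(2))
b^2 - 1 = (b - 1)*(b + 1)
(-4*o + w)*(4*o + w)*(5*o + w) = -80*o^3 - 16*o^2*w + 5*o*w^2 + w^3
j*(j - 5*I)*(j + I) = j^3 - 4*I*j^2 + 5*j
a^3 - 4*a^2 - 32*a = a*(a - 8)*(a + 4)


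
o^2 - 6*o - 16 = (o - 8)*(o + 2)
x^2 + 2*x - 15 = (x - 3)*(x + 5)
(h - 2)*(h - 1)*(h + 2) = h^3 - h^2 - 4*h + 4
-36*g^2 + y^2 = (-6*g + y)*(6*g + y)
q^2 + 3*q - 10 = (q - 2)*(q + 5)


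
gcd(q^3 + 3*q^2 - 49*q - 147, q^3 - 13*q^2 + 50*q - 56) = q - 7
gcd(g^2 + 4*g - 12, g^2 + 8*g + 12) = g + 6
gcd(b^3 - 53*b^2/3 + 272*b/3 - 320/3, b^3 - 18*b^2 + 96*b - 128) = b^2 - 16*b + 64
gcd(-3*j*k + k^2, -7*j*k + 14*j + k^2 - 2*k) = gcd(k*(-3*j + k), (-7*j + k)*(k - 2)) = 1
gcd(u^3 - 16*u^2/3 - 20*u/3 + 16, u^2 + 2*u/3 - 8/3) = u^2 + 2*u/3 - 8/3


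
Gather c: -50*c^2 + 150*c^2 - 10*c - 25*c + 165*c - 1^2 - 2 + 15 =100*c^2 + 130*c + 12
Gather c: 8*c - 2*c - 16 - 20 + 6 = 6*c - 30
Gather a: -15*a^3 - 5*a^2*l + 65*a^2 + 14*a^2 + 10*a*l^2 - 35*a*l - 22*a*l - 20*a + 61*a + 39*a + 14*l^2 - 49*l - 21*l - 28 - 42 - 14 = -15*a^3 + a^2*(79 - 5*l) + a*(10*l^2 - 57*l + 80) + 14*l^2 - 70*l - 84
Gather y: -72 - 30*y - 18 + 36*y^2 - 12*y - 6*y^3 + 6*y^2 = -6*y^3 + 42*y^2 - 42*y - 90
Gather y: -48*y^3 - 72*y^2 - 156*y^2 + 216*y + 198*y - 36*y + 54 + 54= -48*y^3 - 228*y^2 + 378*y + 108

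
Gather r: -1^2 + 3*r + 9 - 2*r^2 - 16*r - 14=-2*r^2 - 13*r - 6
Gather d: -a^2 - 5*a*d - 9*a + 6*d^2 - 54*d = -a^2 - 9*a + 6*d^2 + d*(-5*a - 54)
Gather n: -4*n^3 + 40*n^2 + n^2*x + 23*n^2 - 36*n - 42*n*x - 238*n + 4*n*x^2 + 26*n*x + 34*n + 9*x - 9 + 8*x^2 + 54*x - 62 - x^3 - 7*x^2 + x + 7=-4*n^3 + n^2*(x + 63) + n*(4*x^2 - 16*x - 240) - x^3 + x^2 + 64*x - 64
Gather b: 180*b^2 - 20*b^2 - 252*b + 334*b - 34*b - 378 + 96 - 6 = 160*b^2 + 48*b - 288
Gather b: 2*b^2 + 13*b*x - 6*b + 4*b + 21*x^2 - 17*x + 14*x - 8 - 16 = 2*b^2 + b*(13*x - 2) + 21*x^2 - 3*x - 24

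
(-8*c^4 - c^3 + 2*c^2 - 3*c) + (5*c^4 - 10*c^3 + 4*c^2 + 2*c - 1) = -3*c^4 - 11*c^3 + 6*c^2 - c - 1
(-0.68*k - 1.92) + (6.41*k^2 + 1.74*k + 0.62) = 6.41*k^2 + 1.06*k - 1.3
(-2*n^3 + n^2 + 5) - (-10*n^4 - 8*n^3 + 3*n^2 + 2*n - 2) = 10*n^4 + 6*n^3 - 2*n^2 - 2*n + 7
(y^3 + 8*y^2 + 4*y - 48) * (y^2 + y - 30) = y^5 + 9*y^4 - 18*y^3 - 284*y^2 - 168*y + 1440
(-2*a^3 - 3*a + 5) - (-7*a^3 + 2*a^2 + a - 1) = 5*a^3 - 2*a^2 - 4*a + 6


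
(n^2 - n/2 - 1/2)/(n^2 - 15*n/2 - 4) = (n - 1)/(n - 8)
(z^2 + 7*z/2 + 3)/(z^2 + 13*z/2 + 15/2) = (z + 2)/(z + 5)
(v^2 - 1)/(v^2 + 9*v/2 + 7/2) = 2*(v - 1)/(2*v + 7)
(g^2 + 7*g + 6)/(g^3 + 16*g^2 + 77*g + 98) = (g^2 + 7*g + 6)/(g^3 + 16*g^2 + 77*g + 98)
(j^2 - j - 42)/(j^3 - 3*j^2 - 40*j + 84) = 1/(j - 2)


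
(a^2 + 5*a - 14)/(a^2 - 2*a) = (a + 7)/a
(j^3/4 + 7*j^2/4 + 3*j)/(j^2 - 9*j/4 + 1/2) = j*(j^2 + 7*j + 12)/(4*j^2 - 9*j + 2)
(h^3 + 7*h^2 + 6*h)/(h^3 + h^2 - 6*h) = (h^2 + 7*h + 6)/(h^2 + h - 6)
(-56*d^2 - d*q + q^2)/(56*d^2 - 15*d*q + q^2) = (7*d + q)/(-7*d + q)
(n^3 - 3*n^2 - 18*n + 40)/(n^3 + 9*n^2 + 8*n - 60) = (n^2 - n - 20)/(n^2 + 11*n + 30)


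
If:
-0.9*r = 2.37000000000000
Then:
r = -2.63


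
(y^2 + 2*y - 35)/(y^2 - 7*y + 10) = (y + 7)/(y - 2)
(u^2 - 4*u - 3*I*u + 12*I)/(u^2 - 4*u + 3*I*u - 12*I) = (u - 3*I)/(u + 3*I)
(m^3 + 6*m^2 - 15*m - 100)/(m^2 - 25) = (m^2 + m - 20)/(m - 5)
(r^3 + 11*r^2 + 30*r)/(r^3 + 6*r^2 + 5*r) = (r + 6)/(r + 1)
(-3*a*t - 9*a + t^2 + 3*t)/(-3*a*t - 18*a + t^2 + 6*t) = (t + 3)/(t + 6)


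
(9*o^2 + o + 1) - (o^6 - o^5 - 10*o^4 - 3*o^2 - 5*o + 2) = -o^6 + o^5 + 10*o^4 + 12*o^2 + 6*o - 1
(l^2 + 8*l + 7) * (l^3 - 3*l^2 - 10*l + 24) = l^5 + 5*l^4 - 27*l^3 - 77*l^2 + 122*l + 168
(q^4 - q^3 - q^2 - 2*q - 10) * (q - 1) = q^5 - 2*q^4 - q^2 - 8*q + 10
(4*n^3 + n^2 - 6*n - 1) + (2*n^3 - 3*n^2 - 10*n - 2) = 6*n^3 - 2*n^2 - 16*n - 3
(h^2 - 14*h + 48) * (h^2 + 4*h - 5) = h^4 - 10*h^3 - 13*h^2 + 262*h - 240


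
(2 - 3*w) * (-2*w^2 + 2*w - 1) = 6*w^3 - 10*w^2 + 7*w - 2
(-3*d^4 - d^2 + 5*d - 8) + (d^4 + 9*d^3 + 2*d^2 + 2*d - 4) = -2*d^4 + 9*d^3 + d^2 + 7*d - 12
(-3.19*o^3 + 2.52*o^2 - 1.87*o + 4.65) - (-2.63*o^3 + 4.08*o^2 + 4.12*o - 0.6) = -0.56*o^3 - 1.56*o^2 - 5.99*o + 5.25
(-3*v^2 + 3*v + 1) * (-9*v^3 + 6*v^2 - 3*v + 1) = 27*v^5 - 45*v^4 + 18*v^3 - 6*v^2 + 1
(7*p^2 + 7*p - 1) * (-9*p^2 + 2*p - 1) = -63*p^4 - 49*p^3 + 16*p^2 - 9*p + 1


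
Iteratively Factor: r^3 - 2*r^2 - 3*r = (r)*(r^2 - 2*r - 3) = r*(r - 3)*(r + 1)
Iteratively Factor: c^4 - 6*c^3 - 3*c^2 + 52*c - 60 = (c - 2)*(c^3 - 4*c^2 - 11*c + 30) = (c - 5)*(c - 2)*(c^2 + c - 6) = (c - 5)*(c - 2)^2*(c + 3)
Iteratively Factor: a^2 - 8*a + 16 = (a - 4)*(a - 4)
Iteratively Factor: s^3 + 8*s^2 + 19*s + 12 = (s + 1)*(s^2 + 7*s + 12) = (s + 1)*(s + 3)*(s + 4)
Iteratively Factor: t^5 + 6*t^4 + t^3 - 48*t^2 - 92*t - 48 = (t + 4)*(t^4 + 2*t^3 - 7*t^2 - 20*t - 12) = (t + 2)*(t + 4)*(t^3 - 7*t - 6) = (t - 3)*(t + 2)*(t + 4)*(t^2 + 3*t + 2) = (t - 3)*(t + 1)*(t + 2)*(t + 4)*(t + 2)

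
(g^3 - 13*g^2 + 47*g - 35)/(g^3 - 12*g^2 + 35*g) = (g - 1)/g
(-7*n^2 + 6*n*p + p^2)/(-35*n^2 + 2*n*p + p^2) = (-n + p)/(-5*n + p)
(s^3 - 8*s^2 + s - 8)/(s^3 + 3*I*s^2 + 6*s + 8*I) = (s^2 - s*(8 + I) + 8*I)/(s^2 + 2*I*s + 8)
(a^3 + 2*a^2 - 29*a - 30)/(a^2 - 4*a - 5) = a + 6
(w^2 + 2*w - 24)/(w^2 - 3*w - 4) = (w + 6)/(w + 1)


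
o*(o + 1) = o^2 + o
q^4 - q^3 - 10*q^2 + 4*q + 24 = (q - 3)*(q - 2)*(q + 2)^2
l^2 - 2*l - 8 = (l - 4)*(l + 2)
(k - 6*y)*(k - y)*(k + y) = k^3 - 6*k^2*y - k*y^2 + 6*y^3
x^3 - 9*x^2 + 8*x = x*(x - 8)*(x - 1)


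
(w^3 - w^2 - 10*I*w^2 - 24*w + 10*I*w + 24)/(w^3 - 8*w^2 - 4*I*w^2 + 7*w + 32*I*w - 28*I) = (w - 6*I)/(w - 7)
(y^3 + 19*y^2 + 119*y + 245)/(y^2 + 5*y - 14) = (y^2 + 12*y + 35)/(y - 2)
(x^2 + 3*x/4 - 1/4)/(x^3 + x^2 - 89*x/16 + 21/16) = 4*(x + 1)/(4*x^2 + 5*x - 21)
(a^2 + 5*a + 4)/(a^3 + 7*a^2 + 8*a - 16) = (a + 1)/(a^2 + 3*a - 4)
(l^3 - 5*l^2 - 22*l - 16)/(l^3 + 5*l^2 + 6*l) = (l^2 - 7*l - 8)/(l*(l + 3))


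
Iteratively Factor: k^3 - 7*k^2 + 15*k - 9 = (k - 3)*(k^2 - 4*k + 3) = (k - 3)*(k - 1)*(k - 3)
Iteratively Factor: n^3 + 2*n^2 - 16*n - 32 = (n + 2)*(n^2 - 16) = (n - 4)*(n + 2)*(n + 4)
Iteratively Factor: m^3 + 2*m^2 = (m + 2)*(m^2) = m*(m + 2)*(m)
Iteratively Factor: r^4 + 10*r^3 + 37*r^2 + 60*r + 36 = (r + 2)*(r^3 + 8*r^2 + 21*r + 18) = (r + 2)*(r + 3)*(r^2 + 5*r + 6) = (r + 2)^2*(r + 3)*(r + 3)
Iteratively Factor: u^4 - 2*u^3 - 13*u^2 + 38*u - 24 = (u - 1)*(u^3 - u^2 - 14*u + 24) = (u - 2)*(u - 1)*(u^2 + u - 12) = (u - 2)*(u - 1)*(u + 4)*(u - 3)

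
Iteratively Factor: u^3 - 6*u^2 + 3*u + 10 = (u - 2)*(u^2 - 4*u - 5) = (u - 2)*(u + 1)*(u - 5)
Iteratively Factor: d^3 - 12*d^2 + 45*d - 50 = (d - 5)*(d^2 - 7*d + 10) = (d - 5)*(d - 2)*(d - 5)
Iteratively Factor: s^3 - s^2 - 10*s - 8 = (s + 2)*(s^2 - 3*s - 4) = (s + 1)*(s + 2)*(s - 4)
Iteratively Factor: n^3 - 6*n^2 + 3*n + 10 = (n - 2)*(n^2 - 4*n - 5) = (n - 2)*(n + 1)*(n - 5)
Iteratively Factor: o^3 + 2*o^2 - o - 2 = (o + 2)*(o^2 - 1) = (o + 1)*(o + 2)*(o - 1)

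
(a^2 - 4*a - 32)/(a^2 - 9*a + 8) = (a + 4)/(a - 1)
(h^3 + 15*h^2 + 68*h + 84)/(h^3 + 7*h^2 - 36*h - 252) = (h + 2)/(h - 6)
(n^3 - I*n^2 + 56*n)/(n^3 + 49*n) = (n - 8*I)/(n - 7*I)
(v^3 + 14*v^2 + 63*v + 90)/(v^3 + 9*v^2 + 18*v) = (v + 5)/v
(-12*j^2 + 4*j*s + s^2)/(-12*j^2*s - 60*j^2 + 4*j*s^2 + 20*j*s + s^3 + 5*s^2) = 1/(s + 5)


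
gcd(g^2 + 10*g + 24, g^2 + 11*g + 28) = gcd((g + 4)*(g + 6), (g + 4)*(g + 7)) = g + 4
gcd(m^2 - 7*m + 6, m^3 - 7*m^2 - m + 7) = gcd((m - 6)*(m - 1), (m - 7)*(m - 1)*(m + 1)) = m - 1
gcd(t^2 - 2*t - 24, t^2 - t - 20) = t + 4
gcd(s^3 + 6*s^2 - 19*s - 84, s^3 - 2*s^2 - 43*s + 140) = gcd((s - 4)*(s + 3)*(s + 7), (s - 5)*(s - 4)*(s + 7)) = s^2 + 3*s - 28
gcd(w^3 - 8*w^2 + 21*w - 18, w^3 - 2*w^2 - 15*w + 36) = w^2 - 6*w + 9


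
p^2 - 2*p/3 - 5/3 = (p - 5/3)*(p + 1)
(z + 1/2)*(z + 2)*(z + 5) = z^3 + 15*z^2/2 + 27*z/2 + 5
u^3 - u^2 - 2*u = u*(u - 2)*(u + 1)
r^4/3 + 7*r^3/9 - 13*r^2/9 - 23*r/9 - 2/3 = (r/3 + 1/3)*(r - 2)*(r + 1/3)*(r + 3)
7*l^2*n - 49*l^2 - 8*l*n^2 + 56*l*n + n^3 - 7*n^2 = (-7*l + n)*(-l + n)*(n - 7)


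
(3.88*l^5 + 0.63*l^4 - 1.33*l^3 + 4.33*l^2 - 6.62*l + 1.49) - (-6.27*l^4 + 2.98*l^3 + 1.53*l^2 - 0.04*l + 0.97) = 3.88*l^5 + 6.9*l^4 - 4.31*l^3 + 2.8*l^2 - 6.58*l + 0.52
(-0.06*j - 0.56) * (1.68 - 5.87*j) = 0.3522*j^2 + 3.1864*j - 0.9408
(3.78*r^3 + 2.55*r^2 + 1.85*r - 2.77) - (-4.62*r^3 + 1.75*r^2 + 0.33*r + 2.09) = 8.4*r^3 + 0.8*r^2 + 1.52*r - 4.86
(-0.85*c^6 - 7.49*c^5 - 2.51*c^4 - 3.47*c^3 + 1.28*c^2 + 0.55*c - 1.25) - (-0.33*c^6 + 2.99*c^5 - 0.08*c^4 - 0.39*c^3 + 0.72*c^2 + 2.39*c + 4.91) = -0.52*c^6 - 10.48*c^5 - 2.43*c^4 - 3.08*c^3 + 0.56*c^2 - 1.84*c - 6.16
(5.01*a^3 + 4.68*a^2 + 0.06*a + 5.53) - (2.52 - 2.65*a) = 5.01*a^3 + 4.68*a^2 + 2.71*a + 3.01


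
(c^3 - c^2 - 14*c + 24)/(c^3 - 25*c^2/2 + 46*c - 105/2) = 2*(c^2 + 2*c - 8)/(2*c^2 - 19*c + 35)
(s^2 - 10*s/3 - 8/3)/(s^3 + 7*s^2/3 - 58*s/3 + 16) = (3*s^2 - 10*s - 8)/(3*s^3 + 7*s^2 - 58*s + 48)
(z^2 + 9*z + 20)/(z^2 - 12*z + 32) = (z^2 + 9*z + 20)/(z^2 - 12*z + 32)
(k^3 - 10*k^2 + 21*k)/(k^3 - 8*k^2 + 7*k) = (k - 3)/(k - 1)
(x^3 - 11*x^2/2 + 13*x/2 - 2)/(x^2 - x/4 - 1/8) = 4*(x^2 - 5*x + 4)/(4*x + 1)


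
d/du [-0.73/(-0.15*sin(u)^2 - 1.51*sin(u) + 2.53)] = -(0.219*sin(u) + 1.1023)*cos(u)/(0.15*sin(u)^2 + 1.51*sin(u) - 2.53)^2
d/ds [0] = 0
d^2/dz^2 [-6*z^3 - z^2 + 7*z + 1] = -36*z - 2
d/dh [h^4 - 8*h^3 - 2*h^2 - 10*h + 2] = 4*h^3 - 24*h^2 - 4*h - 10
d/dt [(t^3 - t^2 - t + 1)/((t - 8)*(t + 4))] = (t^4 - 8*t^3 - 91*t^2 + 62*t + 36)/(t^4 - 8*t^3 - 48*t^2 + 256*t + 1024)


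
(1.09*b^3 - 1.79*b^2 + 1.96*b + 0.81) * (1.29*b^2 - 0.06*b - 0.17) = 1.4061*b^5 - 2.3745*b^4 + 2.4505*b^3 + 1.2316*b^2 - 0.3818*b - 0.1377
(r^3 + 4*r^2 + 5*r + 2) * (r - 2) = r^4 + 2*r^3 - 3*r^2 - 8*r - 4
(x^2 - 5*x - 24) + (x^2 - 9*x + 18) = 2*x^2 - 14*x - 6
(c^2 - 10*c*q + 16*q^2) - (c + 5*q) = c^2 - 10*c*q - c + 16*q^2 - 5*q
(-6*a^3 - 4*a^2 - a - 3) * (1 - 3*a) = 18*a^4 + 6*a^3 - a^2 + 8*a - 3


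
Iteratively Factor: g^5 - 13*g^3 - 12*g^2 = (g - 4)*(g^4 + 4*g^3 + 3*g^2) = (g - 4)*(g + 3)*(g^3 + g^2) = g*(g - 4)*(g + 3)*(g^2 + g) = g*(g - 4)*(g + 1)*(g + 3)*(g)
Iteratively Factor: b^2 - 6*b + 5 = (b - 1)*(b - 5)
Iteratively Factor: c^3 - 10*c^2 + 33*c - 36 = (c - 3)*(c^2 - 7*c + 12) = (c - 4)*(c - 3)*(c - 3)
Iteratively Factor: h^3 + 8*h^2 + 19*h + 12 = (h + 4)*(h^2 + 4*h + 3) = (h + 1)*(h + 4)*(h + 3)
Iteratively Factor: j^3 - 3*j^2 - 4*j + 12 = (j - 2)*(j^2 - j - 6) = (j - 2)*(j + 2)*(j - 3)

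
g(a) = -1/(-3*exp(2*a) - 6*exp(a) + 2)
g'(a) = -(6*exp(2*a) + 6*exp(a))/(-3*exp(2*a) - 6*exp(a) + 2)^2 = -6*(exp(a) + 1)*exp(a)/(3*exp(2*a) + 6*exp(a) - 2)^2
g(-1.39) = -3.13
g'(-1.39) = -18.29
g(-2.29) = -0.73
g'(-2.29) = -0.36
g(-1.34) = -4.48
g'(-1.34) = -39.78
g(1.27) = 0.02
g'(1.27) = -0.03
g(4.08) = 0.00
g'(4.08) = -0.00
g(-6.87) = -0.50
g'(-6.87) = -0.00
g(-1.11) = 3.30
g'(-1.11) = -28.60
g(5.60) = 0.00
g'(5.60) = -0.00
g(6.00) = 0.00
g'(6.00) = 0.00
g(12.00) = 0.00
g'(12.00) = 0.00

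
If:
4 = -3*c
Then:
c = -4/3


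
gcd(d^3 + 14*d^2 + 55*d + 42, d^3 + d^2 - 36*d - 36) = d^2 + 7*d + 6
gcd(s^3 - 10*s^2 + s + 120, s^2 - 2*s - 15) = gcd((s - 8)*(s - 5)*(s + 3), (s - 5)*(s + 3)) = s^2 - 2*s - 15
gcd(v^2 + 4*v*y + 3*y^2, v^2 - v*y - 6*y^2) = 1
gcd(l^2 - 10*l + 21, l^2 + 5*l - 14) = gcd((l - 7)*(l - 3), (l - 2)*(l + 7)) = 1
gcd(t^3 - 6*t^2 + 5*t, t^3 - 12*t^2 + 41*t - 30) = t^2 - 6*t + 5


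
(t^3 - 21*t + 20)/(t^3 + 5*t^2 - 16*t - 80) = (t - 1)/(t + 4)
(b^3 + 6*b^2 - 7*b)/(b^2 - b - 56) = b*(b - 1)/(b - 8)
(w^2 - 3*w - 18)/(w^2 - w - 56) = (-w^2 + 3*w + 18)/(-w^2 + w + 56)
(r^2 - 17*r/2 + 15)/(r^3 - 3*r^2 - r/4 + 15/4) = 2*(r - 6)/(2*r^2 - r - 3)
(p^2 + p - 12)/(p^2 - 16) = (p - 3)/(p - 4)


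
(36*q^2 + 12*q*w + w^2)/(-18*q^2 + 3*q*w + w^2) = (-6*q - w)/(3*q - w)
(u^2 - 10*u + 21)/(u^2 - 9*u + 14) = (u - 3)/(u - 2)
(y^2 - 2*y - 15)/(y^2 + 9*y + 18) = (y - 5)/(y + 6)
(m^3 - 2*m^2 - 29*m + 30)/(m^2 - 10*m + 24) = (m^2 + 4*m - 5)/(m - 4)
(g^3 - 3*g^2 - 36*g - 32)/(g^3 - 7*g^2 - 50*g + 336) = (g^2 + 5*g + 4)/(g^2 + g - 42)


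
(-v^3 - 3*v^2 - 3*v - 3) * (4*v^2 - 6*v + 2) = -4*v^5 - 6*v^4 + 4*v^3 + 12*v - 6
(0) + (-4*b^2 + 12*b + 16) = -4*b^2 + 12*b + 16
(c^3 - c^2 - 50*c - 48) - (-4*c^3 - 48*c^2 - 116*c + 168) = 5*c^3 + 47*c^2 + 66*c - 216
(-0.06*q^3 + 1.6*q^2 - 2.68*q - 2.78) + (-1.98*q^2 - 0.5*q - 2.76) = -0.06*q^3 - 0.38*q^2 - 3.18*q - 5.54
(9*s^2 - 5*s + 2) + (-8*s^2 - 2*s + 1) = s^2 - 7*s + 3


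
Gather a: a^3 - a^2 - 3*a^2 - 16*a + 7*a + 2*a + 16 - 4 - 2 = a^3 - 4*a^2 - 7*a + 10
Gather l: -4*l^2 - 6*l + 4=-4*l^2 - 6*l + 4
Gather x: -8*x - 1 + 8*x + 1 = 0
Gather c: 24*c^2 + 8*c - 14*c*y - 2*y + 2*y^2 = 24*c^2 + c*(8 - 14*y) + 2*y^2 - 2*y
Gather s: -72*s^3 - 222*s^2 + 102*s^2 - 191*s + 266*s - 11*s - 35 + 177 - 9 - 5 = -72*s^3 - 120*s^2 + 64*s + 128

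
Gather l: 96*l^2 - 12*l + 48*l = 96*l^2 + 36*l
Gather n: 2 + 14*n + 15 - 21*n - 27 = -7*n - 10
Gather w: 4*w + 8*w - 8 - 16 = 12*w - 24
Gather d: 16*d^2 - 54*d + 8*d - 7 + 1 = 16*d^2 - 46*d - 6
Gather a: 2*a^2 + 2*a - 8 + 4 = 2*a^2 + 2*a - 4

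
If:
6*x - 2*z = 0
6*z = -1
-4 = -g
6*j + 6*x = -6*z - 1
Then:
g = 4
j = 1/18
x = -1/18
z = -1/6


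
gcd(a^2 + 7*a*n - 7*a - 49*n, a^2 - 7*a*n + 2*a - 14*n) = 1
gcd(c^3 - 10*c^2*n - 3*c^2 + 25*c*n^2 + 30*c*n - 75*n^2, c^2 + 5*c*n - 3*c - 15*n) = c - 3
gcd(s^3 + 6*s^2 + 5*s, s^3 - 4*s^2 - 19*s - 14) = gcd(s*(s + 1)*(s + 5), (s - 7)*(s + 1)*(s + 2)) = s + 1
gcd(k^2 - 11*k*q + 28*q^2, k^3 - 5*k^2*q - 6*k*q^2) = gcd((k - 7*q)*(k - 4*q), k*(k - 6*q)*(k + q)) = 1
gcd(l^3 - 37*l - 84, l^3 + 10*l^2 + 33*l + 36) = l^2 + 7*l + 12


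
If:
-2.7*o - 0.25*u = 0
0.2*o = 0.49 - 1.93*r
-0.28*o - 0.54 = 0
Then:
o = -1.93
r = 0.45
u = 20.83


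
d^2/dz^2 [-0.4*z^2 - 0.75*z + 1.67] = -0.800000000000000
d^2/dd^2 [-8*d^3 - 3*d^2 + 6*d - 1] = -48*d - 6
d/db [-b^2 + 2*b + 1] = 2 - 2*b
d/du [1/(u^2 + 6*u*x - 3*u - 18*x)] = (-2*u - 6*x + 3)/(u^2 + 6*u*x - 3*u - 18*x)^2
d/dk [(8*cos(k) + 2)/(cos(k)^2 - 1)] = 4*(cos(k) + cos(2*k) + 3)/sin(k)^3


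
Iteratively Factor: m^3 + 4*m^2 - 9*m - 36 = (m - 3)*(m^2 + 7*m + 12) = (m - 3)*(m + 3)*(m + 4)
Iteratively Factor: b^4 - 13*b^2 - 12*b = (b)*(b^3 - 13*b - 12) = b*(b - 4)*(b^2 + 4*b + 3) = b*(b - 4)*(b + 3)*(b + 1)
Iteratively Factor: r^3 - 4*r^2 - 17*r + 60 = (r - 5)*(r^2 + r - 12) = (r - 5)*(r + 4)*(r - 3)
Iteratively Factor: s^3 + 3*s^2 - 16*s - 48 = (s + 3)*(s^2 - 16) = (s - 4)*(s + 3)*(s + 4)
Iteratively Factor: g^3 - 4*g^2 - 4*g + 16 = (g - 2)*(g^2 - 2*g - 8) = (g - 2)*(g + 2)*(g - 4)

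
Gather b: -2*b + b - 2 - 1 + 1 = -b - 2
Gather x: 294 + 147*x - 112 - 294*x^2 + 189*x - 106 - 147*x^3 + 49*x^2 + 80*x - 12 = -147*x^3 - 245*x^2 + 416*x + 64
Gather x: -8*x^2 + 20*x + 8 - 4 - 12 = -8*x^2 + 20*x - 8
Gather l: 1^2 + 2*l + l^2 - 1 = l^2 + 2*l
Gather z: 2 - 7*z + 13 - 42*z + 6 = 21 - 49*z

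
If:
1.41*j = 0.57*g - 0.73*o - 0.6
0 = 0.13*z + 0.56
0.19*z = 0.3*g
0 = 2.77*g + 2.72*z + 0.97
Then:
No Solution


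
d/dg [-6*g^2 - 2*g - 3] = -12*g - 2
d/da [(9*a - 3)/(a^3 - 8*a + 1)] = 3*(3*a^3 - 24*a - (3*a - 1)*(3*a^2 - 8) + 3)/(a^3 - 8*a + 1)^2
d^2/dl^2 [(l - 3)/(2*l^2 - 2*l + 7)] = 4*((4 - 3*l)*(2*l^2 - 2*l + 7) + 2*(l - 3)*(2*l - 1)^2)/(2*l^2 - 2*l + 7)^3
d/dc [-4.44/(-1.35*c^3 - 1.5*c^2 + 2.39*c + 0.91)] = (-17.982*c^2 - 13.32*c + 10.6116)/(1.35*c^3 + 1.5*c^2 - 2.39*c - 0.91)^2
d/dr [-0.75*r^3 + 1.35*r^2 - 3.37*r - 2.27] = -2.25*r^2 + 2.7*r - 3.37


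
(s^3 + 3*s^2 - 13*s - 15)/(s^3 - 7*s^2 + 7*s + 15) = (s + 5)/(s - 5)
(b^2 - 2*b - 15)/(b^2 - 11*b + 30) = (b + 3)/(b - 6)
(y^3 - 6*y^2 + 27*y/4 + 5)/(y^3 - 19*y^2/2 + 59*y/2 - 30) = (y + 1/2)/(y - 3)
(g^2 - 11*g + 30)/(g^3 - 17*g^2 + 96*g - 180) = 1/(g - 6)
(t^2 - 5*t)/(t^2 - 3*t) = (t - 5)/(t - 3)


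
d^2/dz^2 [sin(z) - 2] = -sin(z)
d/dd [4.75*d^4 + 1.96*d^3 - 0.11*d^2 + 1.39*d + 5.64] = 19.0*d^3 + 5.88*d^2 - 0.22*d + 1.39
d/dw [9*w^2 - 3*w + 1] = 18*w - 3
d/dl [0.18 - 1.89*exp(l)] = -1.89*exp(l)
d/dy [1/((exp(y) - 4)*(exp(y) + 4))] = -2*exp(2*y)/(exp(4*y) - 32*exp(2*y) + 256)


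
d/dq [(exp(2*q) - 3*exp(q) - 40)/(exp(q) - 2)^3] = ((exp(q) - 2)*(2*exp(q) - 3) - 3*exp(2*q) + 9*exp(q) + 120)*exp(q)/(exp(q) - 2)^4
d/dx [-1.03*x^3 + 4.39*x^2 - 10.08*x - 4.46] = -3.09*x^2 + 8.78*x - 10.08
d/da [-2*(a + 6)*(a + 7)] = -4*a - 26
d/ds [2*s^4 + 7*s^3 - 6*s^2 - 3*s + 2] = 8*s^3 + 21*s^2 - 12*s - 3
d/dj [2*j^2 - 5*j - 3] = 4*j - 5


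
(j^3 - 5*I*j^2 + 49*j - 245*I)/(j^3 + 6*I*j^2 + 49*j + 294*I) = (j - 5*I)/(j + 6*I)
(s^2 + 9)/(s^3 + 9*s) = 1/s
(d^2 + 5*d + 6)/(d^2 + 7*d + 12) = (d + 2)/(d + 4)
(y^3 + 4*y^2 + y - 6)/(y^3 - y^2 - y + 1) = (y^2 + 5*y + 6)/(y^2 - 1)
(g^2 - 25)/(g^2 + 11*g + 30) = (g - 5)/(g + 6)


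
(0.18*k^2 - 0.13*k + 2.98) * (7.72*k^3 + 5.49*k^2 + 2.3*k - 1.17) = 1.3896*k^5 - 0.0154000000000001*k^4 + 22.7059*k^3 + 15.8506*k^2 + 7.0061*k - 3.4866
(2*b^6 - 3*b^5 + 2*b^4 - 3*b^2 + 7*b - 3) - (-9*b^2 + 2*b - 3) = 2*b^6 - 3*b^5 + 2*b^4 + 6*b^2 + 5*b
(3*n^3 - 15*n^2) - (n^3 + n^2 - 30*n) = 2*n^3 - 16*n^2 + 30*n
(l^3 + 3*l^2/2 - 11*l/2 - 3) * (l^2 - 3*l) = l^5 - 3*l^4/2 - 10*l^3 + 27*l^2/2 + 9*l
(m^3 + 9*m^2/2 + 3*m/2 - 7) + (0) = m^3 + 9*m^2/2 + 3*m/2 - 7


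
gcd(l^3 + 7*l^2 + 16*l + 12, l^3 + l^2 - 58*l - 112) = l + 2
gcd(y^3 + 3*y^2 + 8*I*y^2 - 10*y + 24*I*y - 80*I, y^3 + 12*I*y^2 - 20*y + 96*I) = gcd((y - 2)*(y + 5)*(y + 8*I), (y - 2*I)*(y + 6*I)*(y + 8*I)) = y + 8*I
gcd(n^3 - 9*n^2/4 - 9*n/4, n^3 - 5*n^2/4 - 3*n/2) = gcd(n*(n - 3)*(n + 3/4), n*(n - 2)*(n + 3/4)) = n^2 + 3*n/4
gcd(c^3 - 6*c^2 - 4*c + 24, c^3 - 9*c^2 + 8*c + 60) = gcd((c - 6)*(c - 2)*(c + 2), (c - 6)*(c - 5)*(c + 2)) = c^2 - 4*c - 12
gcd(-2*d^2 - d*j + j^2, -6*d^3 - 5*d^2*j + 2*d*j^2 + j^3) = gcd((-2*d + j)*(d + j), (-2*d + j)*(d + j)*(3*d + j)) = 2*d^2 + d*j - j^2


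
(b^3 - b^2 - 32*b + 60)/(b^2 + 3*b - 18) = (b^2 - 7*b + 10)/(b - 3)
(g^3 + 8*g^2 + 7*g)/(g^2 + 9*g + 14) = g*(g + 1)/(g + 2)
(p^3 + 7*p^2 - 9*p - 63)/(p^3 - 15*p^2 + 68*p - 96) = (p^2 + 10*p + 21)/(p^2 - 12*p + 32)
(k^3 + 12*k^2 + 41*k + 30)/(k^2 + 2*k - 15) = (k^2 + 7*k + 6)/(k - 3)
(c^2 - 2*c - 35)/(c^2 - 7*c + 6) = (c^2 - 2*c - 35)/(c^2 - 7*c + 6)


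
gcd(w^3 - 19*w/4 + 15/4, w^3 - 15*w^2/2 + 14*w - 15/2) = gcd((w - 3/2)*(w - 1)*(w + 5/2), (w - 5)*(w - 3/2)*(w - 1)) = w^2 - 5*w/2 + 3/2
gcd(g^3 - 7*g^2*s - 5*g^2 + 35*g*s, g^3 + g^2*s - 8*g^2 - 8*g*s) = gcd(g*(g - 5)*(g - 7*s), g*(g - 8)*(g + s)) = g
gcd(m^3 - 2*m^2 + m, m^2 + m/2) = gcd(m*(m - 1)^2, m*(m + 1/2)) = m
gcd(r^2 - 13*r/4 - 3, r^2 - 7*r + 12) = r - 4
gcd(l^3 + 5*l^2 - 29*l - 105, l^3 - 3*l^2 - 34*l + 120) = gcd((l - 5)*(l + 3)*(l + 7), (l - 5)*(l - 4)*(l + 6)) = l - 5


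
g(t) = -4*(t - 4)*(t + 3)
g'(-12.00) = 100.00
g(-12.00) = -576.00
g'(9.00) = -68.00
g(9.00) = -240.00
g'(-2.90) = 27.20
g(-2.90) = 2.76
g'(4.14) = -29.12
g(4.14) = -4.00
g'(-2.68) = 25.44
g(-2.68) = 8.55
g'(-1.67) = 17.36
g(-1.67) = 30.16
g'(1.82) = -10.56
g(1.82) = 42.03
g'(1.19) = -5.52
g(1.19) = 47.10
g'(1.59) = -8.72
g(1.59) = 44.25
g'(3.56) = -24.48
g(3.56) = 11.55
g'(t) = 4 - 8*t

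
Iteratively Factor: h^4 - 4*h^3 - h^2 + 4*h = (h - 1)*(h^3 - 3*h^2 - 4*h) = (h - 4)*(h - 1)*(h^2 + h) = h*(h - 4)*(h - 1)*(h + 1)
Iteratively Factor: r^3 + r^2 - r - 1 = (r - 1)*(r^2 + 2*r + 1) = (r - 1)*(r + 1)*(r + 1)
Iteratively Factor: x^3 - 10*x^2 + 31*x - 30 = (x - 2)*(x^2 - 8*x + 15) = (x - 5)*(x - 2)*(x - 3)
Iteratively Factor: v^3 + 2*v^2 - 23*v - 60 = (v - 5)*(v^2 + 7*v + 12) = (v - 5)*(v + 4)*(v + 3)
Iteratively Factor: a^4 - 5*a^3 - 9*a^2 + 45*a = (a)*(a^3 - 5*a^2 - 9*a + 45) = a*(a + 3)*(a^2 - 8*a + 15) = a*(a - 5)*(a + 3)*(a - 3)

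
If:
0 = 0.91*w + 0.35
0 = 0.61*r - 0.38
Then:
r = 0.62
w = -0.38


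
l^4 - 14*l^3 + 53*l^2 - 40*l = l*(l - 8)*(l - 5)*(l - 1)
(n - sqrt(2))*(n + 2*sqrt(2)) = n^2 + sqrt(2)*n - 4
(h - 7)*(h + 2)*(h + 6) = h^3 + h^2 - 44*h - 84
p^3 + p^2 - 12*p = p*(p - 3)*(p + 4)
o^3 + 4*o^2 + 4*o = o*(o + 2)^2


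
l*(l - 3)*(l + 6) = l^3 + 3*l^2 - 18*l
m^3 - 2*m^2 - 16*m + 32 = (m - 4)*(m - 2)*(m + 4)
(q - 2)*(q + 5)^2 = q^3 + 8*q^2 + 5*q - 50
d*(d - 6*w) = d^2 - 6*d*w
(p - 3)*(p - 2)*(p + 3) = p^3 - 2*p^2 - 9*p + 18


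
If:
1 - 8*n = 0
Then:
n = 1/8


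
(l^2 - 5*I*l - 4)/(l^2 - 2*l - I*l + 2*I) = (l - 4*I)/(l - 2)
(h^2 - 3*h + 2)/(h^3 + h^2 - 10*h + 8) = 1/(h + 4)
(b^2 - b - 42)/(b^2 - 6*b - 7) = (b + 6)/(b + 1)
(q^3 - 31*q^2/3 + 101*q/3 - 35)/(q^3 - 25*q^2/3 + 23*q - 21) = (q - 5)/(q - 3)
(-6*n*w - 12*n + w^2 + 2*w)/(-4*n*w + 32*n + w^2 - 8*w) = (6*n*w + 12*n - w^2 - 2*w)/(4*n*w - 32*n - w^2 + 8*w)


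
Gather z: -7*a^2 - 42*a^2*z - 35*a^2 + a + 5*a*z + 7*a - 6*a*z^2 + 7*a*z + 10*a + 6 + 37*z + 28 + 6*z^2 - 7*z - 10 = -42*a^2 + 18*a + z^2*(6 - 6*a) + z*(-42*a^2 + 12*a + 30) + 24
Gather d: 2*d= 2*d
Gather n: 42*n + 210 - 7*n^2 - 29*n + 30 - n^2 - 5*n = -8*n^2 + 8*n + 240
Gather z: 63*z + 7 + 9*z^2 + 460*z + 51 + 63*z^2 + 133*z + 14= 72*z^2 + 656*z + 72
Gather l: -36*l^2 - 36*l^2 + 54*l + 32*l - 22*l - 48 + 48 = -72*l^2 + 64*l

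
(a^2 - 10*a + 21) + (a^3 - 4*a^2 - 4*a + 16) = a^3 - 3*a^2 - 14*a + 37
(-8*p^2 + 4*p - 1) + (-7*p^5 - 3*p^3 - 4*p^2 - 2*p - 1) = -7*p^5 - 3*p^3 - 12*p^2 + 2*p - 2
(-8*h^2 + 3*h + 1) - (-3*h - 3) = -8*h^2 + 6*h + 4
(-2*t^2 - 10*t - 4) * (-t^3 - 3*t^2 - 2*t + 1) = 2*t^5 + 16*t^4 + 38*t^3 + 30*t^2 - 2*t - 4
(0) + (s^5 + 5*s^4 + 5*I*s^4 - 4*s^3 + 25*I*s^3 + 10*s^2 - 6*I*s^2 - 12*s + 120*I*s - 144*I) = s^5 + 5*s^4 + 5*I*s^4 - 4*s^3 + 25*I*s^3 + 10*s^2 - 6*I*s^2 - 12*s + 120*I*s - 144*I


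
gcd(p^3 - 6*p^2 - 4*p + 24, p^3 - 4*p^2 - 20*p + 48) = p^2 - 8*p + 12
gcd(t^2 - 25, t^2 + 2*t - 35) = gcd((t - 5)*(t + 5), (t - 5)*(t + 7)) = t - 5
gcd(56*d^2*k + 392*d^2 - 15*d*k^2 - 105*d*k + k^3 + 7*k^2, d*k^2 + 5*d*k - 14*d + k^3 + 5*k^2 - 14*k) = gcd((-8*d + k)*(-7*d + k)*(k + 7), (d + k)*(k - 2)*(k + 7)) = k + 7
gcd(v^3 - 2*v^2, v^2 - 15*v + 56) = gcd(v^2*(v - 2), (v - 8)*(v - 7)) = 1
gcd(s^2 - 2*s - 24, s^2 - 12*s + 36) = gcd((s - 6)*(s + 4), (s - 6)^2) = s - 6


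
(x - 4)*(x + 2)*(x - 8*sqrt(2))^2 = x^4 - 16*sqrt(2)*x^3 - 2*x^3 + 32*sqrt(2)*x^2 + 120*x^2 - 256*x + 128*sqrt(2)*x - 1024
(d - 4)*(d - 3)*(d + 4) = d^3 - 3*d^2 - 16*d + 48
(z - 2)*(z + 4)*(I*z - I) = I*z^3 + I*z^2 - 10*I*z + 8*I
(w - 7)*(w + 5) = w^2 - 2*w - 35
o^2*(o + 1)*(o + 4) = o^4 + 5*o^3 + 4*o^2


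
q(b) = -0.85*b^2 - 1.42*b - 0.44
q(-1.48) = -0.20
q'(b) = -1.7*b - 1.42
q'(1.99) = -4.80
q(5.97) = -39.21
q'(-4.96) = 7.01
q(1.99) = -6.63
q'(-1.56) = 1.23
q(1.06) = -2.90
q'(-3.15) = 3.94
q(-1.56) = -0.29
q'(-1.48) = 1.10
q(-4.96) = -14.31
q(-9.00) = -56.51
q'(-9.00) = 13.88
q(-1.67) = -0.44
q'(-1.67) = 1.42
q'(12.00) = -21.82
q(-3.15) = -4.40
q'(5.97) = -11.57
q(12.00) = -139.88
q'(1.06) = -3.22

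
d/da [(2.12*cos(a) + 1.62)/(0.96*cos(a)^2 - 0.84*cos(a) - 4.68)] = 0.0722626893282461*(2.0352*cos(a)^2 + 3.1104*cos(a) + 8.5608)*sin(a)/(0.258064516129032*sin(a)^2 + 0.225806451612903*cos(a) + 1.0)^2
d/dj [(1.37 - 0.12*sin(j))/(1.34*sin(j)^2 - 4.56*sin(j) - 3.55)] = (0.1608*sin(j)^2 - 3.6716*sin(j) + 6.6732)*cos(j)/(1.7956*sin(j)^4 - 12.2208*sin(j)^3 + 11.2796*sin(j)^2 + 32.376*sin(j) + 12.6025)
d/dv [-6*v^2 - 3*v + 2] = -12*v - 3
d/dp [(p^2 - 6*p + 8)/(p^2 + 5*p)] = (11*p^2 - 16*p - 40)/(p^2*(p^2 + 10*p + 25))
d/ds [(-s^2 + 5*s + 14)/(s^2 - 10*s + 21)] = 5/(s^2 - 6*s + 9)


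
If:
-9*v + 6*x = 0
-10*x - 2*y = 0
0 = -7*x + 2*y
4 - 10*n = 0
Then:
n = 2/5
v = 0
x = 0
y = 0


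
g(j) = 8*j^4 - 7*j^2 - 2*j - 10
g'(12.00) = 55126.00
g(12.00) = 164846.00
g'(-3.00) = -824.00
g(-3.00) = 581.00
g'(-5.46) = -5134.24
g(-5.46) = 6902.09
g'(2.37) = 390.81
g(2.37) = 198.34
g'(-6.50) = -8699.00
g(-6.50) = 13987.75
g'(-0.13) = -0.25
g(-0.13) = -9.86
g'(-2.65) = -560.41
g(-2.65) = 340.67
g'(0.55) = -4.38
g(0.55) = -12.49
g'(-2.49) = -461.16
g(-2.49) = 259.11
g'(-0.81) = -7.67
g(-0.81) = -9.53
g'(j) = 32*j^3 - 14*j - 2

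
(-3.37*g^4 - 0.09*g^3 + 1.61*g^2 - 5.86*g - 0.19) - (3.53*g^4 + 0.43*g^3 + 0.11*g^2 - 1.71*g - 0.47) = -6.9*g^4 - 0.52*g^3 + 1.5*g^2 - 4.15*g + 0.28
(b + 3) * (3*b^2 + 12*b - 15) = 3*b^3 + 21*b^2 + 21*b - 45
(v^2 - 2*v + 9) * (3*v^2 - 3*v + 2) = 3*v^4 - 9*v^3 + 35*v^2 - 31*v + 18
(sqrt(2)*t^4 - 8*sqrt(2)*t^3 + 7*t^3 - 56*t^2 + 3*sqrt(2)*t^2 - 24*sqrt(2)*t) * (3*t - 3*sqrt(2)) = 3*sqrt(2)*t^5 - 24*sqrt(2)*t^4 + 15*t^4 - 120*t^3 - 12*sqrt(2)*t^3 - 18*t^2 + 96*sqrt(2)*t^2 + 144*t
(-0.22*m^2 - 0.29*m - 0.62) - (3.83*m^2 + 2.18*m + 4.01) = -4.05*m^2 - 2.47*m - 4.63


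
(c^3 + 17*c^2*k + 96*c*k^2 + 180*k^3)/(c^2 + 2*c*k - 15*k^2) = (c^2 + 12*c*k + 36*k^2)/(c - 3*k)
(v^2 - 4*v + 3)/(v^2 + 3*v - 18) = (v - 1)/(v + 6)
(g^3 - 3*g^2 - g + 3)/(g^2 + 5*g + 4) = (g^2 - 4*g + 3)/(g + 4)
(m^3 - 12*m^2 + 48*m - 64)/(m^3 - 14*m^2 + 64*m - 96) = (m - 4)/(m - 6)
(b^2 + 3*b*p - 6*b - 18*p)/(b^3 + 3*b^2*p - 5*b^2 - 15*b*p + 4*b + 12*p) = (b - 6)/(b^2 - 5*b + 4)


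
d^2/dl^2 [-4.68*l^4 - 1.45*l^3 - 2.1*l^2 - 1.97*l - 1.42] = -56.16*l^2 - 8.7*l - 4.2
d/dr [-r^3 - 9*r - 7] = -3*r^2 - 9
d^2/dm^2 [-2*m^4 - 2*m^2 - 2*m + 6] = -24*m^2 - 4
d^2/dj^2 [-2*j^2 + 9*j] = -4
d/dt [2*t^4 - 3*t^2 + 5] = 8*t^3 - 6*t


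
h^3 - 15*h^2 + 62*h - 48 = (h - 8)*(h - 6)*(h - 1)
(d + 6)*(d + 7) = d^2 + 13*d + 42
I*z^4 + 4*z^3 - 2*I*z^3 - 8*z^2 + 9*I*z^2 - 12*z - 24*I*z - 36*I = (z - 3)*(z - 6*I)*(z + 2*I)*(I*z + I)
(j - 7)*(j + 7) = j^2 - 49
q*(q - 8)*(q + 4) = q^3 - 4*q^2 - 32*q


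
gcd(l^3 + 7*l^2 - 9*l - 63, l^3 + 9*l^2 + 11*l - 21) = l^2 + 10*l + 21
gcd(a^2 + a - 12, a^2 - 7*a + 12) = a - 3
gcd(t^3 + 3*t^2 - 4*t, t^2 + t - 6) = 1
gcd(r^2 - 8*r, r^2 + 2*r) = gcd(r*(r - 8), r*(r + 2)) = r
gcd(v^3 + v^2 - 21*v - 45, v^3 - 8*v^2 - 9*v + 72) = v + 3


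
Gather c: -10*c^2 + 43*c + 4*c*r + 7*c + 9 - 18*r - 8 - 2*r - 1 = -10*c^2 + c*(4*r + 50) - 20*r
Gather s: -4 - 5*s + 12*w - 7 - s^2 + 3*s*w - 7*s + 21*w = -s^2 + s*(3*w - 12) + 33*w - 11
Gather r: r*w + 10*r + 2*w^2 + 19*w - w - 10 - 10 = r*(w + 10) + 2*w^2 + 18*w - 20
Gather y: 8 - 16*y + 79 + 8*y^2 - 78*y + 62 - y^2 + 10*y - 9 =7*y^2 - 84*y + 140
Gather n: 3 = 3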